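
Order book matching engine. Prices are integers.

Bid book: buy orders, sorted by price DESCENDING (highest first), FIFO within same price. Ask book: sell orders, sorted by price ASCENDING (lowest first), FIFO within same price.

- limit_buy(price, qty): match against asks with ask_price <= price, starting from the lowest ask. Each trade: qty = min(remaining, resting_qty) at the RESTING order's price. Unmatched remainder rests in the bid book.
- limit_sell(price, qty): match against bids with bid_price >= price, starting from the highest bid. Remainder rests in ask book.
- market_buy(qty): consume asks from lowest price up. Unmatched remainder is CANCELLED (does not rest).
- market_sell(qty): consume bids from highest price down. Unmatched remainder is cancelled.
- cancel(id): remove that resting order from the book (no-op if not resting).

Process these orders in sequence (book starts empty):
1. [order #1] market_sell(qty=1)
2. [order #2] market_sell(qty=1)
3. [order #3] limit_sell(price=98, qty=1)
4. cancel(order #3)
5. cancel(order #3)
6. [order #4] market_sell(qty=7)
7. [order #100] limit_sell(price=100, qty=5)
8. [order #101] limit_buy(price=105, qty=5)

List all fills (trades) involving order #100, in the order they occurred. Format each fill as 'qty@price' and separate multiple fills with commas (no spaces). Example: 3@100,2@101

Answer: 5@100

Derivation:
After op 1 [order #1] market_sell(qty=1): fills=none; bids=[-] asks=[-]
After op 2 [order #2] market_sell(qty=1): fills=none; bids=[-] asks=[-]
After op 3 [order #3] limit_sell(price=98, qty=1): fills=none; bids=[-] asks=[#3:1@98]
After op 4 cancel(order #3): fills=none; bids=[-] asks=[-]
After op 5 cancel(order #3): fills=none; bids=[-] asks=[-]
After op 6 [order #4] market_sell(qty=7): fills=none; bids=[-] asks=[-]
After op 7 [order #100] limit_sell(price=100, qty=5): fills=none; bids=[-] asks=[#100:5@100]
After op 8 [order #101] limit_buy(price=105, qty=5): fills=#101x#100:5@100; bids=[-] asks=[-]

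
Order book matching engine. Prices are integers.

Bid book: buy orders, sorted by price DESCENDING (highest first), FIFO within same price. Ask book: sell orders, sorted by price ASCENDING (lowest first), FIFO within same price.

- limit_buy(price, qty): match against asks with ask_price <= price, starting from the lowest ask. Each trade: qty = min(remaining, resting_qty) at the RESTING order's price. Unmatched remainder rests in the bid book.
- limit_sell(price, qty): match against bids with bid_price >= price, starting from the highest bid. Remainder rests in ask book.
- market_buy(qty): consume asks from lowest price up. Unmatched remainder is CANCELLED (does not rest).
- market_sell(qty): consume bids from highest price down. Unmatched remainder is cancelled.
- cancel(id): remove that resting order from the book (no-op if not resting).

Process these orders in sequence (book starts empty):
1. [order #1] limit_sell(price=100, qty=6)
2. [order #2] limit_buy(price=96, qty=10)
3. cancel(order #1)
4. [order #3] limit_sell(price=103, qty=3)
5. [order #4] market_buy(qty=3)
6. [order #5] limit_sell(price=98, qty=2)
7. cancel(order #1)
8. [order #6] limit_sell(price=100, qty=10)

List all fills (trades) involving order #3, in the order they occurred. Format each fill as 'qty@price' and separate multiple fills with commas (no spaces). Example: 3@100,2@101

After op 1 [order #1] limit_sell(price=100, qty=6): fills=none; bids=[-] asks=[#1:6@100]
After op 2 [order #2] limit_buy(price=96, qty=10): fills=none; bids=[#2:10@96] asks=[#1:6@100]
After op 3 cancel(order #1): fills=none; bids=[#2:10@96] asks=[-]
After op 4 [order #3] limit_sell(price=103, qty=3): fills=none; bids=[#2:10@96] asks=[#3:3@103]
After op 5 [order #4] market_buy(qty=3): fills=#4x#3:3@103; bids=[#2:10@96] asks=[-]
After op 6 [order #5] limit_sell(price=98, qty=2): fills=none; bids=[#2:10@96] asks=[#5:2@98]
After op 7 cancel(order #1): fills=none; bids=[#2:10@96] asks=[#5:2@98]
After op 8 [order #6] limit_sell(price=100, qty=10): fills=none; bids=[#2:10@96] asks=[#5:2@98 #6:10@100]

Answer: 3@103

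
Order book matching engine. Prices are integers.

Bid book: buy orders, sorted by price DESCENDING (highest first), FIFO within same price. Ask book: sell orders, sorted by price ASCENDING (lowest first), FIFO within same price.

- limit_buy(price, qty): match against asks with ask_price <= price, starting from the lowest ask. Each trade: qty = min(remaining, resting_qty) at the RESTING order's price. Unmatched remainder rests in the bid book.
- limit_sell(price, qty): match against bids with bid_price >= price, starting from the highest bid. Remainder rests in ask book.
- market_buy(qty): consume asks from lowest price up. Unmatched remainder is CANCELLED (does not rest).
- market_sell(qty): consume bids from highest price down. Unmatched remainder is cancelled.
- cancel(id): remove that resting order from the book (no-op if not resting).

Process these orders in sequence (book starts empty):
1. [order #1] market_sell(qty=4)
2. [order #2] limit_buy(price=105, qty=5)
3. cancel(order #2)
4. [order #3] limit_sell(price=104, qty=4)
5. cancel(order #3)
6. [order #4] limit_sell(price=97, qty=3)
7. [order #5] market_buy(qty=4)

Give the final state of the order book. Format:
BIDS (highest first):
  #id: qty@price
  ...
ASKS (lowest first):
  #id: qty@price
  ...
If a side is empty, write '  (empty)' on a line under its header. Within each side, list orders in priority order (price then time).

Answer: BIDS (highest first):
  (empty)
ASKS (lowest first):
  (empty)

Derivation:
After op 1 [order #1] market_sell(qty=4): fills=none; bids=[-] asks=[-]
After op 2 [order #2] limit_buy(price=105, qty=5): fills=none; bids=[#2:5@105] asks=[-]
After op 3 cancel(order #2): fills=none; bids=[-] asks=[-]
After op 4 [order #3] limit_sell(price=104, qty=4): fills=none; bids=[-] asks=[#3:4@104]
After op 5 cancel(order #3): fills=none; bids=[-] asks=[-]
After op 6 [order #4] limit_sell(price=97, qty=3): fills=none; bids=[-] asks=[#4:3@97]
After op 7 [order #5] market_buy(qty=4): fills=#5x#4:3@97; bids=[-] asks=[-]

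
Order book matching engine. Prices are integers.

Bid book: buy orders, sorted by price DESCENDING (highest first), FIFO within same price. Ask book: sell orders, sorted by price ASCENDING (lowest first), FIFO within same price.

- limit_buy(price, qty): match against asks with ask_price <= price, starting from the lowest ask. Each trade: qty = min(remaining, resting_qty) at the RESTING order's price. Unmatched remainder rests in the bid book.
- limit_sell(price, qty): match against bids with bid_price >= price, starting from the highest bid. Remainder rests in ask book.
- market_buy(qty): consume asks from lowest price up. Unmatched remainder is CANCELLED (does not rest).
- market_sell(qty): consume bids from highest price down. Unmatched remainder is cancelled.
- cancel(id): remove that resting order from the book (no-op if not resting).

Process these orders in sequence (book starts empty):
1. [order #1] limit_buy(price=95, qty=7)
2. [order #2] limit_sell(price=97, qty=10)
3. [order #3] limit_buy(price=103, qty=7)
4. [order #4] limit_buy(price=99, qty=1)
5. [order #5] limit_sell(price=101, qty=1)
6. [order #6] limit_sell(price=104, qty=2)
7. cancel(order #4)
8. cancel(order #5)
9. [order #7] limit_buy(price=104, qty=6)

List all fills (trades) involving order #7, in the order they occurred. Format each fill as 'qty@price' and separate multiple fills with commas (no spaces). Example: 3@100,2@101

After op 1 [order #1] limit_buy(price=95, qty=7): fills=none; bids=[#1:7@95] asks=[-]
After op 2 [order #2] limit_sell(price=97, qty=10): fills=none; bids=[#1:7@95] asks=[#2:10@97]
After op 3 [order #3] limit_buy(price=103, qty=7): fills=#3x#2:7@97; bids=[#1:7@95] asks=[#2:3@97]
After op 4 [order #4] limit_buy(price=99, qty=1): fills=#4x#2:1@97; bids=[#1:7@95] asks=[#2:2@97]
After op 5 [order #5] limit_sell(price=101, qty=1): fills=none; bids=[#1:7@95] asks=[#2:2@97 #5:1@101]
After op 6 [order #6] limit_sell(price=104, qty=2): fills=none; bids=[#1:7@95] asks=[#2:2@97 #5:1@101 #6:2@104]
After op 7 cancel(order #4): fills=none; bids=[#1:7@95] asks=[#2:2@97 #5:1@101 #6:2@104]
After op 8 cancel(order #5): fills=none; bids=[#1:7@95] asks=[#2:2@97 #6:2@104]
After op 9 [order #7] limit_buy(price=104, qty=6): fills=#7x#2:2@97 #7x#6:2@104; bids=[#7:2@104 #1:7@95] asks=[-]

Answer: 2@97,2@104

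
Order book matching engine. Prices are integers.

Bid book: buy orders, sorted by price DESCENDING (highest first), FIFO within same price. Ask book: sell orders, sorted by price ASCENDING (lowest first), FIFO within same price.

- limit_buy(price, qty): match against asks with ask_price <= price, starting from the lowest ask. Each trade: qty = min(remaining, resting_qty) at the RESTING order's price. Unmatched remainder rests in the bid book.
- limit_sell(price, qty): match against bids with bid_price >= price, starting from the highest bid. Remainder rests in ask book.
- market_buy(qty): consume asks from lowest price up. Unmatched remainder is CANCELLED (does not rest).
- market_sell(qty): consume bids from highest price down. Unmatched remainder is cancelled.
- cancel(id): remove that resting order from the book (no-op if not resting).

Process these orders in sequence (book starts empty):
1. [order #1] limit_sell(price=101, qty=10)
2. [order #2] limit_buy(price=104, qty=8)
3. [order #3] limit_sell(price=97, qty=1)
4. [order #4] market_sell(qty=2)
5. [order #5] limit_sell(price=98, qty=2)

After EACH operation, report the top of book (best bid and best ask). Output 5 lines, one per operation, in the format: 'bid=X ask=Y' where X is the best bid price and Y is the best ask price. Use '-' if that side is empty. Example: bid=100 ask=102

Answer: bid=- ask=101
bid=- ask=101
bid=- ask=97
bid=- ask=97
bid=- ask=97

Derivation:
After op 1 [order #1] limit_sell(price=101, qty=10): fills=none; bids=[-] asks=[#1:10@101]
After op 2 [order #2] limit_buy(price=104, qty=8): fills=#2x#1:8@101; bids=[-] asks=[#1:2@101]
After op 3 [order #3] limit_sell(price=97, qty=1): fills=none; bids=[-] asks=[#3:1@97 #1:2@101]
After op 4 [order #4] market_sell(qty=2): fills=none; bids=[-] asks=[#3:1@97 #1:2@101]
After op 5 [order #5] limit_sell(price=98, qty=2): fills=none; bids=[-] asks=[#3:1@97 #5:2@98 #1:2@101]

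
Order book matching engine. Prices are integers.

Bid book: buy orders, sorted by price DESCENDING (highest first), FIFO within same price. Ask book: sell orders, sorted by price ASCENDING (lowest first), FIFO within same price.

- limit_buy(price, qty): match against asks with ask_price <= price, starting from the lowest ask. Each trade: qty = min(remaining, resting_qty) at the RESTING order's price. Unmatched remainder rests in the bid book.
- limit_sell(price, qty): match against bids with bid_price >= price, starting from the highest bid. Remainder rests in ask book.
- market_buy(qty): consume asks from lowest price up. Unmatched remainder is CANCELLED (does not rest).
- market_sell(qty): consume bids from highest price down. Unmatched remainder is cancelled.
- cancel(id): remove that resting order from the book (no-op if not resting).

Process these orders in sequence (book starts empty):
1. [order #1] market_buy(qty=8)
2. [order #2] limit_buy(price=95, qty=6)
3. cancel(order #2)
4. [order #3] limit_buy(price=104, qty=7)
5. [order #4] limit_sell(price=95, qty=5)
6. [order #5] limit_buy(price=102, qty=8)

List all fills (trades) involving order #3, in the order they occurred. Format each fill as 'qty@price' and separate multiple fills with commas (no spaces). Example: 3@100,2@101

Answer: 5@104

Derivation:
After op 1 [order #1] market_buy(qty=8): fills=none; bids=[-] asks=[-]
After op 2 [order #2] limit_buy(price=95, qty=6): fills=none; bids=[#2:6@95] asks=[-]
After op 3 cancel(order #2): fills=none; bids=[-] asks=[-]
After op 4 [order #3] limit_buy(price=104, qty=7): fills=none; bids=[#3:7@104] asks=[-]
After op 5 [order #4] limit_sell(price=95, qty=5): fills=#3x#4:5@104; bids=[#3:2@104] asks=[-]
After op 6 [order #5] limit_buy(price=102, qty=8): fills=none; bids=[#3:2@104 #5:8@102] asks=[-]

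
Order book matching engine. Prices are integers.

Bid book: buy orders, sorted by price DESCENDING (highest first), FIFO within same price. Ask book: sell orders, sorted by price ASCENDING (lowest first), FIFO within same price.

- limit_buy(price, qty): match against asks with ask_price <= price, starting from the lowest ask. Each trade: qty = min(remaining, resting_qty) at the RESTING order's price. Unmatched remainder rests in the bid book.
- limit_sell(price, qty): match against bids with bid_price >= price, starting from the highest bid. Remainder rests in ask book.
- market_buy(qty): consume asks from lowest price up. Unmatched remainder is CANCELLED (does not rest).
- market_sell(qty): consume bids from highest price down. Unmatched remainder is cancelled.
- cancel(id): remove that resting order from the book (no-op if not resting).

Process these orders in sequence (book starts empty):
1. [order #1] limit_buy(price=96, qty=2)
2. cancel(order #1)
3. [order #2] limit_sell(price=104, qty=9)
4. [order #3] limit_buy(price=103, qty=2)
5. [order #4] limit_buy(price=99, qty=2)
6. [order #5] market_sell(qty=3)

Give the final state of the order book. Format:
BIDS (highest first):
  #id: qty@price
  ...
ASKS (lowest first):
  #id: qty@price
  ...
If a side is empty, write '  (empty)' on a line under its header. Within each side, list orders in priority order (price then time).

After op 1 [order #1] limit_buy(price=96, qty=2): fills=none; bids=[#1:2@96] asks=[-]
After op 2 cancel(order #1): fills=none; bids=[-] asks=[-]
After op 3 [order #2] limit_sell(price=104, qty=9): fills=none; bids=[-] asks=[#2:9@104]
After op 4 [order #3] limit_buy(price=103, qty=2): fills=none; bids=[#3:2@103] asks=[#2:9@104]
After op 5 [order #4] limit_buy(price=99, qty=2): fills=none; bids=[#3:2@103 #4:2@99] asks=[#2:9@104]
After op 6 [order #5] market_sell(qty=3): fills=#3x#5:2@103 #4x#5:1@99; bids=[#4:1@99] asks=[#2:9@104]

Answer: BIDS (highest first):
  #4: 1@99
ASKS (lowest first):
  #2: 9@104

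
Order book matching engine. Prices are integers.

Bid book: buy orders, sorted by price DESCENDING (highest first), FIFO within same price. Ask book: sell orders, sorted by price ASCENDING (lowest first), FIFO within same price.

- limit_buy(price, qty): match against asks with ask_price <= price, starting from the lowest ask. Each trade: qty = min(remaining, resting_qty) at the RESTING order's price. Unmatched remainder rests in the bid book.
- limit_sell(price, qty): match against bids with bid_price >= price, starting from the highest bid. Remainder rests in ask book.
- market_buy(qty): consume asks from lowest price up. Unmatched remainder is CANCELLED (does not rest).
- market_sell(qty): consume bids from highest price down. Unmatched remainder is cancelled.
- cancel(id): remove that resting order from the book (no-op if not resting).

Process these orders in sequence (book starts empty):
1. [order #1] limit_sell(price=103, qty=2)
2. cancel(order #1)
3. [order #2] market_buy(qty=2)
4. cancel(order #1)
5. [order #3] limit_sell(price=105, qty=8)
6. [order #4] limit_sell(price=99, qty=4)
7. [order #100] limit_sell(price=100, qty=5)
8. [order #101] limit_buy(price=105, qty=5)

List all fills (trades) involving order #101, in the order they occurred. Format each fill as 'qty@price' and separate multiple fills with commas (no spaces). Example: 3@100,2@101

Answer: 4@99,1@100

Derivation:
After op 1 [order #1] limit_sell(price=103, qty=2): fills=none; bids=[-] asks=[#1:2@103]
After op 2 cancel(order #1): fills=none; bids=[-] asks=[-]
After op 3 [order #2] market_buy(qty=2): fills=none; bids=[-] asks=[-]
After op 4 cancel(order #1): fills=none; bids=[-] asks=[-]
After op 5 [order #3] limit_sell(price=105, qty=8): fills=none; bids=[-] asks=[#3:8@105]
After op 6 [order #4] limit_sell(price=99, qty=4): fills=none; bids=[-] asks=[#4:4@99 #3:8@105]
After op 7 [order #100] limit_sell(price=100, qty=5): fills=none; bids=[-] asks=[#4:4@99 #100:5@100 #3:8@105]
After op 8 [order #101] limit_buy(price=105, qty=5): fills=#101x#4:4@99 #101x#100:1@100; bids=[-] asks=[#100:4@100 #3:8@105]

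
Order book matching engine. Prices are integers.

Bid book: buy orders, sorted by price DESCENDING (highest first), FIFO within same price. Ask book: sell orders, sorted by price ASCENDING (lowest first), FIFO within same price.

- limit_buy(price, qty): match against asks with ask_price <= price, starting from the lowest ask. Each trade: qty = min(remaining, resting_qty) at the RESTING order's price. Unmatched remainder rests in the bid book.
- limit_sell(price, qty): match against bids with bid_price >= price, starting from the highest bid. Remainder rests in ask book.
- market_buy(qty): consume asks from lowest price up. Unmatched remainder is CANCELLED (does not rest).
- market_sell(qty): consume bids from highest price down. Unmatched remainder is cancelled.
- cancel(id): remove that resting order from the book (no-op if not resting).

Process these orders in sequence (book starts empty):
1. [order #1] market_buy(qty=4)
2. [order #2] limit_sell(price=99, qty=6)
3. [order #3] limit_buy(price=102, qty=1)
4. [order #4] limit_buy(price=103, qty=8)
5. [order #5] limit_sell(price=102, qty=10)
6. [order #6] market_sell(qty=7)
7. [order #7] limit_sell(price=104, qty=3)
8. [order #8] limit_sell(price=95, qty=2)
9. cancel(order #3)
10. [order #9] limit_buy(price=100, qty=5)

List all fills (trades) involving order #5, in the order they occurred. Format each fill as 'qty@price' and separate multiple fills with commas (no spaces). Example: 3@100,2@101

After op 1 [order #1] market_buy(qty=4): fills=none; bids=[-] asks=[-]
After op 2 [order #2] limit_sell(price=99, qty=6): fills=none; bids=[-] asks=[#2:6@99]
After op 3 [order #3] limit_buy(price=102, qty=1): fills=#3x#2:1@99; bids=[-] asks=[#2:5@99]
After op 4 [order #4] limit_buy(price=103, qty=8): fills=#4x#2:5@99; bids=[#4:3@103] asks=[-]
After op 5 [order #5] limit_sell(price=102, qty=10): fills=#4x#5:3@103; bids=[-] asks=[#5:7@102]
After op 6 [order #6] market_sell(qty=7): fills=none; bids=[-] asks=[#5:7@102]
After op 7 [order #7] limit_sell(price=104, qty=3): fills=none; bids=[-] asks=[#5:7@102 #7:3@104]
After op 8 [order #8] limit_sell(price=95, qty=2): fills=none; bids=[-] asks=[#8:2@95 #5:7@102 #7:3@104]
After op 9 cancel(order #3): fills=none; bids=[-] asks=[#8:2@95 #5:7@102 #7:3@104]
After op 10 [order #9] limit_buy(price=100, qty=5): fills=#9x#8:2@95; bids=[#9:3@100] asks=[#5:7@102 #7:3@104]

Answer: 3@103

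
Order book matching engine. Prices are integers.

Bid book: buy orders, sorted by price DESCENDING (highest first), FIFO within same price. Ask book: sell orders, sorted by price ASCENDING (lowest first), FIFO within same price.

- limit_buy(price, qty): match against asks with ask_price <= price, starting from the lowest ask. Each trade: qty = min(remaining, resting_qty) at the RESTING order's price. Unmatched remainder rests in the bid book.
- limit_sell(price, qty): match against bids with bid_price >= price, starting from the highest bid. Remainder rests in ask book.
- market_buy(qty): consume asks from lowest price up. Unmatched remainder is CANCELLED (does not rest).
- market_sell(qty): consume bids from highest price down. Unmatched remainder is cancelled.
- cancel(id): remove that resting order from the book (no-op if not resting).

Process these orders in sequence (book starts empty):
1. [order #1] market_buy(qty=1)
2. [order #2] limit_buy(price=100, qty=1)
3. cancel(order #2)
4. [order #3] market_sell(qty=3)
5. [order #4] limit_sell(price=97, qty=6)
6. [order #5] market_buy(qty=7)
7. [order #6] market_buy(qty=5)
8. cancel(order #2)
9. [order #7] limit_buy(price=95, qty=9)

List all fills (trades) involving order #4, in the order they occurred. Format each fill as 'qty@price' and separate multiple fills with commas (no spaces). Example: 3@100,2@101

After op 1 [order #1] market_buy(qty=1): fills=none; bids=[-] asks=[-]
After op 2 [order #2] limit_buy(price=100, qty=1): fills=none; bids=[#2:1@100] asks=[-]
After op 3 cancel(order #2): fills=none; bids=[-] asks=[-]
After op 4 [order #3] market_sell(qty=3): fills=none; bids=[-] asks=[-]
After op 5 [order #4] limit_sell(price=97, qty=6): fills=none; bids=[-] asks=[#4:6@97]
After op 6 [order #5] market_buy(qty=7): fills=#5x#4:6@97; bids=[-] asks=[-]
After op 7 [order #6] market_buy(qty=5): fills=none; bids=[-] asks=[-]
After op 8 cancel(order #2): fills=none; bids=[-] asks=[-]
After op 9 [order #7] limit_buy(price=95, qty=9): fills=none; bids=[#7:9@95] asks=[-]

Answer: 6@97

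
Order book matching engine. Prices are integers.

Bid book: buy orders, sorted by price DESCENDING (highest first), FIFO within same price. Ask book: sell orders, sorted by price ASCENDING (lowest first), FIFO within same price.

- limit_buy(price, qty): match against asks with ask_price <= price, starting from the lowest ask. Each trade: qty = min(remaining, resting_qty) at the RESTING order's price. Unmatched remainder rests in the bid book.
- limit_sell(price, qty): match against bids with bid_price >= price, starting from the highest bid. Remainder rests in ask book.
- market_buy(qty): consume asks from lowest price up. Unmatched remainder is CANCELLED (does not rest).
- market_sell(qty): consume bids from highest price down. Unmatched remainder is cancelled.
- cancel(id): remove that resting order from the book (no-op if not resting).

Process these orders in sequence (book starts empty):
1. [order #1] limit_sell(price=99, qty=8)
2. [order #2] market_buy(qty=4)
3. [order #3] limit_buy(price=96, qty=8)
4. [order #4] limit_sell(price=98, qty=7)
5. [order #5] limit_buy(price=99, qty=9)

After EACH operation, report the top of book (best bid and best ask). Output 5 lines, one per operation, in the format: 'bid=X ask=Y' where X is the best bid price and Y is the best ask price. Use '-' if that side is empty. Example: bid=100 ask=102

After op 1 [order #1] limit_sell(price=99, qty=8): fills=none; bids=[-] asks=[#1:8@99]
After op 2 [order #2] market_buy(qty=4): fills=#2x#1:4@99; bids=[-] asks=[#1:4@99]
After op 3 [order #3] limit_buy(price=96, qty=8): fills=none; bids=[#3:8@96] asks=[#1:4@99]
After op 4 [order #4] limit_sell(price=98, qty=7): fills=none; bids=[#3:8@96] asks=[#4:7@98 #1:4@99]
After op 5 [order #5] limit_buy(price=99, qty=9): fills=#5x#4:7@98 #5x#1:2@99; bids=[#3:8@96] asks=[#1:2@99]

Answer: bid=- ask=99
bid=- ask=99
bid=96 ask=99
bid=96 ask=98
bid=96 ask=99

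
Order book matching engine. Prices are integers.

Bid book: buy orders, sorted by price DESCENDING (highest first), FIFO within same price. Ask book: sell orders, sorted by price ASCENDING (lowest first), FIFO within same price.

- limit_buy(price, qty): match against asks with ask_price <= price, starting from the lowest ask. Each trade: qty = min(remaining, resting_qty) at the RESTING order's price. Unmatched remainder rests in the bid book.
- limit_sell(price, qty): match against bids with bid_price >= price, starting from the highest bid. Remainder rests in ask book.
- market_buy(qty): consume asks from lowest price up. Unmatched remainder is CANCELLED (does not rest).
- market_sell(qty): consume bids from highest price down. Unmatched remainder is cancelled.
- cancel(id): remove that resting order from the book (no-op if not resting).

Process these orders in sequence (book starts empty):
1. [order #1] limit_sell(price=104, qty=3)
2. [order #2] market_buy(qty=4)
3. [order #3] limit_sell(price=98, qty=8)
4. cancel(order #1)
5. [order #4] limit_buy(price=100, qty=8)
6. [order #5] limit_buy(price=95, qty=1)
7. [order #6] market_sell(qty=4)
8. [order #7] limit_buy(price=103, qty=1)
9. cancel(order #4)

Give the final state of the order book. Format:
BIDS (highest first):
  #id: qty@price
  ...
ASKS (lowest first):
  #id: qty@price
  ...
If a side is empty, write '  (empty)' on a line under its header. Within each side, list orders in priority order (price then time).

After op 1 [order #1] limit_sell(price=104, qty=3): fills=none; bids=[-] asks=[#1:3@104]
After op 2 [order #2] market_buy(qty=4): fills=#2x#1:3@104; bids=[-] asks=[-]
After op 3 [order #3] limit_sell(price=98, qty=8): fills=none; bids=[-] asks=[#3:8@98]
After op 4 cancel(order #1): fills=none; bids=[-] asks=[#3:8@98]
After op 5 [order #4] limit_buy(price=100, qty=8): fills=#4x#3:8@98; bids=[-] asks=[-]
After op 6 [order #5] limit_buy(price=95, qty=1): fills=none; bids=[#5:1@95] asks=[-]
After op 7 [order #6] market_sell(qty=4): fills=#5x#6:1@95; bids=[-] asks=[-]
After op 8 [order #7] limit_buy(price=103, qty=1): fills=none; bids=[#7:1@103] asks=[-]
After op 9 cancel(order #4): fills=none; bids=[#7:1@103] asks=[-]

Answer: BIDS (highest first):
  #7: 1@103
ASKS (lowest first):
  (empty)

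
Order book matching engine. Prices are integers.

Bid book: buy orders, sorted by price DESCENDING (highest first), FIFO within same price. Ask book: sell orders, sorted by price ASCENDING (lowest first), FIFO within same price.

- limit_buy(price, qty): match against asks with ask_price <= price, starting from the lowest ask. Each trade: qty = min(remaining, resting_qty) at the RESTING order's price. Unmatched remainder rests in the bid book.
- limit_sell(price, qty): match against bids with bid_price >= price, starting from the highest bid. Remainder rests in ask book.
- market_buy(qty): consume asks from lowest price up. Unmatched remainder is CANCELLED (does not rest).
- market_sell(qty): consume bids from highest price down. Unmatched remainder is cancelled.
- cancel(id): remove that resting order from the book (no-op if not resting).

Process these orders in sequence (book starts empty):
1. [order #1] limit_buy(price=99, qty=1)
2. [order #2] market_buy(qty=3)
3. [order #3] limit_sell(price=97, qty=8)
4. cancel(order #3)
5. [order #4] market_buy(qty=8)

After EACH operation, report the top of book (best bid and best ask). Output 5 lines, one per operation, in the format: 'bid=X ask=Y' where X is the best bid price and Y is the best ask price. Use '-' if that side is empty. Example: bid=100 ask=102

After op 1 [order #1] limit_buy(price=99, qty=1): fills=none; bids=[#1:1@99] asks=[-]
After op 2 [order #2] market_buy(qty=3): fills=none; bids=[#1:1@99] asks=[-]
After op 3 [order #3] limit_sell(price=97, qty=8): fills=#1x#3:1@99; bids=[-] asks=[#3:7@97]
After op 4 cancel(order #3): fills=none; bids=[-] asks=[-]
After op 5 [order #4] market_buy(qty=8): fills=none; bids=[-] asks=[-]

Answer: bid=99 ask=-
bid=99 ask=-
bid=- ask=97
bid=- ask=-
bid=- ask=-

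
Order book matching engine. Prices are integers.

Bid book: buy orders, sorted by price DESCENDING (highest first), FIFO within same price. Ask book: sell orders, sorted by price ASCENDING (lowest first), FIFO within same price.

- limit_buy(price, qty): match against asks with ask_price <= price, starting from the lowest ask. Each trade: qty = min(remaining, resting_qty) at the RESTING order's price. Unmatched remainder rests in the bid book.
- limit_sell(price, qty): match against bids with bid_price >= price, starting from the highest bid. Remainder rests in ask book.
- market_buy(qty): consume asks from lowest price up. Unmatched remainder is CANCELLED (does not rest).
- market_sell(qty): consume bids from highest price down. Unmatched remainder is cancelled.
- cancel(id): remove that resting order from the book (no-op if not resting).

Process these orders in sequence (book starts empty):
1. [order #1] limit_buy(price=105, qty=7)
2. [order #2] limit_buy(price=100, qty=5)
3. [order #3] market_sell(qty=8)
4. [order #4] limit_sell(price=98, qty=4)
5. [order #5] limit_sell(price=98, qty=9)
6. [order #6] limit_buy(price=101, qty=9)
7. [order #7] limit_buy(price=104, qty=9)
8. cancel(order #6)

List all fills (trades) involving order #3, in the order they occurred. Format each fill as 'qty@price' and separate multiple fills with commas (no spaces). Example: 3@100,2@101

After op 1 [order #1] limit_buy(price=105, qty=7): fills=none; bids=[#1:7@105] asks=[-]
After op 2 [order #2] limit_buy(price=100, qty=5): fills=none; bids=[#1:7@105 #2:5@100] asks=[-]
After op 3 [order #3] market_sell(qty=8): fills=#1x#3:7@105 #2x#3:1@100; bids=[#2:4@100] asks=[-]
After op 4 [order #4] limit_sell(price=98, qty=4): fills=#2x#4:4@100; bids=[-] asks=[-]
After op 5 [order #5] limit_sell(price=98, qty=9): fills=none; bids=[-] asks=[#5:9@98]
After op 6 [order #6] limit_buy(price=101, qty=9): fills=#6x#5:9@98; bids=[-] asks=[-]
After op 7 [order #7] limit_buy(price=104, qty=9): fills=none; bids=[#7:9@104] asks=[-]
After op 8 cancel(order #6): fills=none; bids=[#7:9@104] asks=[-]

Answer: 7@105,1@100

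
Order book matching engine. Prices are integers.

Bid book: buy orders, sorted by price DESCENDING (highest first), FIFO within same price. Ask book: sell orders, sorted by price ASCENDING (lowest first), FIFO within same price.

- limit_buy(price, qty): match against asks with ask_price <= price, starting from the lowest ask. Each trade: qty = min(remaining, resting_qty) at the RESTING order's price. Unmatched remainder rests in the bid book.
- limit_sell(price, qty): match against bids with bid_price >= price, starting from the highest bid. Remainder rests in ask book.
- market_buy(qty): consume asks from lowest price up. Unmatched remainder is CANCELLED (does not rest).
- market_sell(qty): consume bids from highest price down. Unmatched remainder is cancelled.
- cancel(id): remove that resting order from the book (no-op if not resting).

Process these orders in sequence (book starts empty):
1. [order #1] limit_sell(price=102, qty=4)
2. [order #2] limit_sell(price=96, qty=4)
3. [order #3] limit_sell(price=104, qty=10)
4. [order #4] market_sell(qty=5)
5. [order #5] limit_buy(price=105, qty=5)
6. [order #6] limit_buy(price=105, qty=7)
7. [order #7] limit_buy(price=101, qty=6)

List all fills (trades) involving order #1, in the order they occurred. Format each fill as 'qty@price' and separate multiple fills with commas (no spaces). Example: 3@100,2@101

After op 1 [order #1] limit_sell(price=102, qty=4): fills=none; bids=[-] asks=[#1:4@102]
After op 2 [order #2] limit_sell(price=96, qty=4): fills=none; bids=[-] asks=[#2:4@96 #1:4@102]
After op 3 [order #3] limit_sell(price=104, qty=10): fills=none; bids=[-] asks=[#2:4@96 #1:4@102 #3:10@104]
After op 4 [order #4] market_sell(qty=5): fills=none; bids=[-] asks=[#2:4@96 #1:4@102 #3:10@104]
After op 5 [order #5] limit_buy(price=105, qty=5): fills=#5x#2:4@96 #5x#1:1@102; bids=[-] asks=[#1:3@102 #3:10@104]
After op 6 [order #6] limit_buy(price=105, qty=7): fills=#6x#1:3@102 #6x#3:4@104; bids=[-] asks=[#3:6@104]
After op 7 [order #7] limit_buy(price=101, qty=6): fills=none; bids=[#7:6@101] asks=[#3:6@104]

Answer: 1@102,3@102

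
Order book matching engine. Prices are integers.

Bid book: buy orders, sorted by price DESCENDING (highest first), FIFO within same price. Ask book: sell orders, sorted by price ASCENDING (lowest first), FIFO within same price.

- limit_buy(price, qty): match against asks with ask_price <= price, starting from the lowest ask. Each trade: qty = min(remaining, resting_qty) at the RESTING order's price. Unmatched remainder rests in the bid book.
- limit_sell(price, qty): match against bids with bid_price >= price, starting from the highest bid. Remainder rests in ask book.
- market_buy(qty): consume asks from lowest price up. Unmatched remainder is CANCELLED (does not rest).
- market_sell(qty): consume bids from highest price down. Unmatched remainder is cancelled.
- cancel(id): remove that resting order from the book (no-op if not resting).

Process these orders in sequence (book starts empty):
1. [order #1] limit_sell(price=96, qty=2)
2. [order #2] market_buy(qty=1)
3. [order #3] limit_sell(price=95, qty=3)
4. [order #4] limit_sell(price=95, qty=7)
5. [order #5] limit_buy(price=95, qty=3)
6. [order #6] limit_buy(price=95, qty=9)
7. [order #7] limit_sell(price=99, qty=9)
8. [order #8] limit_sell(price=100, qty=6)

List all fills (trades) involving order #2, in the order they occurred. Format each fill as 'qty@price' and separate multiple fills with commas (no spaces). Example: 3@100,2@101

After op 1 [order #1] limit_sell(price=96, qty=2): fills=none; bids=[-] asks=[#1:2@96]
After op 2 [order #2] market_buy(qty=1): fills=#2x#1:1@96; bids=[-] asks=[#1:1@96]
After op 3 [order #3] limit_sell(price=95, qty=3): fills=none; bids=[-] asks=[#3:3@95 #1:1@96]
After op 4 [order #4] limit_sell(price=95, qty=7): fills=none; bids=[-] asks=[#3:3@95 #4:7@95 #1:1@96]
After op 5 [order #5] limit_buy(price=95, qty=3): fills=#5x#3:3@95; bids=[-] asks=[#4:7@95 #1:1@96]
After op 6 [order #6] limit_buy(price=95, qty=9): fills=#6x#4:7@95; bids=[#6:2@95] asks=[#1:1@96]
After op 7 [order #7] limit_sell(price=99, qty=9): fills=none; bids=[#6:2@95] asks=[#1:1@96 #7:9@99]
After op 8 [order #8] limit_sell(price=100, qty=6): fills=none; bids=[#6:2@95] asks=[#1:1@96 #7:9@99 #8:6@100]

Answer: 1@96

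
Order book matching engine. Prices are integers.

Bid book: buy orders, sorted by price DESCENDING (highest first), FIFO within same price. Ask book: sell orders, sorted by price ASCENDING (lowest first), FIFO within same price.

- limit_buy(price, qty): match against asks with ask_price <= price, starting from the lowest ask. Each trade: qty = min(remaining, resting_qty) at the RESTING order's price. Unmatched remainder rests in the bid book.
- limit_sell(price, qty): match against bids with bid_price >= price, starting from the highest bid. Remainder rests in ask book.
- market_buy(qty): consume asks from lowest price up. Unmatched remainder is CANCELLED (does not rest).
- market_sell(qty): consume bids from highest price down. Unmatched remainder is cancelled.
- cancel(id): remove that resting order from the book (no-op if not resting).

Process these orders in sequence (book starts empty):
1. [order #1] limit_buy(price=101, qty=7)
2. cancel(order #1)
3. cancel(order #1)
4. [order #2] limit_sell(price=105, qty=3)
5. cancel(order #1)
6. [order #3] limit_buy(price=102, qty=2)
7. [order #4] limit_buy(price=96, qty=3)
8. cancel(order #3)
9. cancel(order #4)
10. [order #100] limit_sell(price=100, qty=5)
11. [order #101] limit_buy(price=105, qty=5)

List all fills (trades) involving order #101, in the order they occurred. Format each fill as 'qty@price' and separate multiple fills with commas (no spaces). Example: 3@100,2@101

After op 1 [order #1] limit_buy(price=101, qty=7): fills=none; bids=[#1:7@101] asks=[-]
After op 2 cancel(order #1): fills=none; bids=[-] asks=[-]
After op 3 cancel(order #1): fills=none; bids=[-] asks=[-]
After op 4 [order #2] limit_sell(price=105, qty=3): fills=none; bids=[-] asks=[#2:3@105]
After op 5 cancel(order #1): fills=none; bids=[-] asks=[#2:3@105]
After op 6 [order #3] limit_buy(price=102, qty=2): fills=none; bids=[#3:2@102] asks=[#2:3@105]
After op 7 [order #4] limit_buy(price=96, qty=3): fills=none; bids=[#3:2@102 #4:3@96] asks=[#2:3@105]
After op 8 cancel(order #3): fills=none; bids=[#4:3@96] asks=[#2:3@105]
After op 9 cancel(order #4): fills=none; bids=[-] asks=[#2:3@105]
After op 10 [order #100] limit_sell(price=100, qty=5): fills=none; bids=[-] asks=[#100:5@100 #2:3@105]
After op 11 [order #101] limit_buy(price=105, qty=5): fills=#101x#100:5@100; bids=[-] asks=[#2:3@105]

Answer: 5@100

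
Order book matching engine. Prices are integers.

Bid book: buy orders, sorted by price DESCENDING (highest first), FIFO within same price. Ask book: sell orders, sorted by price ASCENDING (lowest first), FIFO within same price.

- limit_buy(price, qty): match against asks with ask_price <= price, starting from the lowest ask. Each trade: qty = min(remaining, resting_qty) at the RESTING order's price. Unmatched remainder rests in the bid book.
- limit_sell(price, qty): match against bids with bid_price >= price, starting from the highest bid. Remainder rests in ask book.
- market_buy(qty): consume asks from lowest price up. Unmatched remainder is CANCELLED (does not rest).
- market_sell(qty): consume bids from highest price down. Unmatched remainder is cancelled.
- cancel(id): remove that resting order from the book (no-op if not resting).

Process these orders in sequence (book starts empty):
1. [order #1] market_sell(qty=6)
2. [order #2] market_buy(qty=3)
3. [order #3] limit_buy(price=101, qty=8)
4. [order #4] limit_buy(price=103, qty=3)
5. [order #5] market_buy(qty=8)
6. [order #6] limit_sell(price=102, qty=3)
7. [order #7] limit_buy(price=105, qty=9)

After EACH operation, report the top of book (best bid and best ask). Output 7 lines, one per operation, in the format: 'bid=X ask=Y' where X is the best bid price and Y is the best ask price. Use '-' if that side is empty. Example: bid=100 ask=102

Answer: bid=- ask=-
bid=- ask=-
bid=101 ask=-
bid=103 ask=-
bid=103 ask=-
bid=101 ask=-
bid=105 ask=-

Derivation:
After op 1 [order #1] market_sell(qty=6): fills=none; bids=[-] asks=[-]
After op 2 [order #2] market_buy(qty=3): fills=none; bids=[-] asks=[-]
After op 3 [order #3] limit_buy(price=101, qty=8): fills=none; bids=[#3:8@101] asks=[-]
After op 4 [order #4] limit_buy(price=103, qty=3): fills=none; bids=[#4:3@103 #3:8@101] asks=[-]
After op 5 [order #5] market_buy(qty=8): fills=none; bids=[#4:3@103 #3:8@101] asks=[-]
After op 6 [order #6] limit_sell(price=102, qty=3): fills=#4x#6:3@103; bids=[#3:8@101] asks=[-]
After op 7 [order #7] limit_buy(price=105, qty=9): fills=none; bids=[#7:9@105 #3:8@101] asks=[-]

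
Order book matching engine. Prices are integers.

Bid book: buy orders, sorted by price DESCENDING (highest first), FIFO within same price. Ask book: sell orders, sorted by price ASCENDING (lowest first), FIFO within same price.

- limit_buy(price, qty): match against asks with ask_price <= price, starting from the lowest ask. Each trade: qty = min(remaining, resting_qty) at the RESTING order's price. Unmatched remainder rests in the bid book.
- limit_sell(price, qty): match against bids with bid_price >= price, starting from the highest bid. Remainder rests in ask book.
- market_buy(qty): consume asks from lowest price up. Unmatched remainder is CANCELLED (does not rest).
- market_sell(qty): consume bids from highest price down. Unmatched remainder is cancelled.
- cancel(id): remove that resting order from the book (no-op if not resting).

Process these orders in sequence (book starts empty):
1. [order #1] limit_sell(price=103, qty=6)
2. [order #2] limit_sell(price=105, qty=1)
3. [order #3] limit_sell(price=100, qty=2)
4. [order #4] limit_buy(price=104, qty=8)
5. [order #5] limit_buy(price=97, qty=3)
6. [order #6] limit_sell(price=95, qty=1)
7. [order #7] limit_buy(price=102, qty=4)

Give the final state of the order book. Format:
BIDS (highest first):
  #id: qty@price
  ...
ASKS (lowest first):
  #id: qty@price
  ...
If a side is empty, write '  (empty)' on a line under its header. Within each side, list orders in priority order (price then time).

Answer: BIDS (highest first):
  #7: 4@102
  #5: 2@97
ASKS (lowest first):
  #2: 1@105

Derivation:
After op 1 [order #1] limit_sell(price=103, qty=6): fills=none; bids=[-] asks=[#1:6@103]
After op 2 [order #2] limit_sell(price=105, qty=1): fills=none; bids=[-] asks=[#1:6@103 #2:1@105]
After op 3 [order #3] limit_sell(price=100, qty=2): fills=none; bids=[-] asks=[#3:2@100 #1:6@103 #2:1@105]
After op 4 [order #4] limit_buy(price=104, qty=8): fills=#4x#3:2@100 #4x#1:6@103; bids=[-] asks=[#2:1@105]
After op 5 [order #5] limit_buy(price=97, qty=3): fills=none; bids=[#5:3@97] asks=[#2:1@105]
After op 6 [order #6] limit_sell(price=95, qty=1): fills=#5x#6:1@97; bids=[#5:2@97] asks=[#2:1@105]
After op 7 [order #7] limit_buy(price=102, qty=4): fills=none; bids=[#7:4@102 #5:2@97] asks=[#2:1@105]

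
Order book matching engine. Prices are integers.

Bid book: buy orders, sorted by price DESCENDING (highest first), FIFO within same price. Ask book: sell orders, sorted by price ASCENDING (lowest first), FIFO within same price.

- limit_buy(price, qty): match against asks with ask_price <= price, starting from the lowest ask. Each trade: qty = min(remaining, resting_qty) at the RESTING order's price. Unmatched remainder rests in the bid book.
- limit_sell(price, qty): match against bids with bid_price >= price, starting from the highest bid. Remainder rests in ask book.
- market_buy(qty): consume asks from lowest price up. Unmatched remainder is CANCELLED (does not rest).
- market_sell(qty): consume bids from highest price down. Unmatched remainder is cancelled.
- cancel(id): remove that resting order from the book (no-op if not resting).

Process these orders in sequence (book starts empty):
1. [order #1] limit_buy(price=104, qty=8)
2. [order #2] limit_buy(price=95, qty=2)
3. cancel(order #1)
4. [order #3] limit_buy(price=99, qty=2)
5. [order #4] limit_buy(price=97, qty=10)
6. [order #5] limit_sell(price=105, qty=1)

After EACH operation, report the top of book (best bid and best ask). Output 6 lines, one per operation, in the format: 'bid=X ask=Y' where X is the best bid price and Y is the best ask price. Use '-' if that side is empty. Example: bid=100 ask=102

After op 1 [order #1] limit_buy(price=104, qty=8): fills=none; bids=[#1:8@104] asks=[-]
After op 2 [order #2] limit_buy(price=95, qty=2): fills=none; bids=[#1:8@104 #2:2@95] asks=[-]
After op 3 cancel(order #1): fills=none; bids=[#2:2@95] asks=[-]
After op 4 [order #3] limit_buy(price=99, qty=2): fills=none; bids=[#3:2@99 #2:2@95] asks=[-]
After op 5 [order #4] limit_buy(price=97, qty=10): fills=none; bids=[#3:2@99 #4:10@97 #2:2@95] asks=[-]
After op 6 [order #5] limit_sell(price=105, qty=1): fills=none; bids=[#3:2@99 #4:10@97 #2:2@95] asks=[#5:1@105]

Answer: bid=104 ask=-
bid=104 ask=-
bid=95 ask=-
bid=99 ask=-
bid=99 ask=-
bid=99 ask=105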